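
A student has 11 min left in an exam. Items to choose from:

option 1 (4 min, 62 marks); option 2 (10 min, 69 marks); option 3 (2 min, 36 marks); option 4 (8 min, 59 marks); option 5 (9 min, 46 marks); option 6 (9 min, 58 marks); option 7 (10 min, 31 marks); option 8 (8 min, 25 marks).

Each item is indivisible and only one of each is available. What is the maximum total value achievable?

Check high-value combinations within 11 min:
- option 1+option 3: time 4+2=6, value 62+36=98
- option 3+option 4: time 2+8=10, value 36+59=95
- option 3+option 6: time 2+9=11, value 36+58=94
Best: 98 marks.

98 marks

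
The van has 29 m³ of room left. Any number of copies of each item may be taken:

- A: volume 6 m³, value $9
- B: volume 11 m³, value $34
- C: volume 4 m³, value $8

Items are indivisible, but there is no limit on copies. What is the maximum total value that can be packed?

Best value-per-unit is B at 34/11; filling with it alone gives 2×34 = 68.
Optimal mix: 1×A + 2×B → volume 28, value 77.

$77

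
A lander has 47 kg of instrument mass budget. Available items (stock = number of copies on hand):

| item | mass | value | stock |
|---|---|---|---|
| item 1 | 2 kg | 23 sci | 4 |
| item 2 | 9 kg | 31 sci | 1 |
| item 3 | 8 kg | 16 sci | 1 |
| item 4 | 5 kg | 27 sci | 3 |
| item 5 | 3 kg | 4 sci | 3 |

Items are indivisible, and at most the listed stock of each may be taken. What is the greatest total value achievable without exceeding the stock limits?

Best selections within mass 47 and stock limits:
- 4×item 1 + 1×item 2 + 1×item 3 + 3×item 4 + 2×item 5: mass 46, value 228
- 4×item 1 + 1×item 2 + 1×item 3 + 3×item 4 + 1×item 5: mass 43, value 224
Best: 228 sci.

228 sci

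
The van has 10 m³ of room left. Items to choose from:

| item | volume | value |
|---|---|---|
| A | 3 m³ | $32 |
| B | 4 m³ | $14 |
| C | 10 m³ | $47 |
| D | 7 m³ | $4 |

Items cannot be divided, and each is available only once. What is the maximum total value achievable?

$47

Check high-value combinations within 10 m³:
- C: volume 10, value 47
- A+B: volume 3+4=7, value 32+14=46
- A+D: volume 3+7=10, value 32+4=36
- A: volume 3, value 32
- B: volume 4, value 14
Best: $47.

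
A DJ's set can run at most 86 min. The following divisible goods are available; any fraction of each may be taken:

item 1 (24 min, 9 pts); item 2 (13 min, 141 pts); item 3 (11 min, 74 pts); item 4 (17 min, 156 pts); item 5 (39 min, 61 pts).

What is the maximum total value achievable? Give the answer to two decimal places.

Take in order of value per unit:
- item 2 (141/13 per unit): all 13 → value 141, running total 141.00
- item 4 (156/17 per unit): all 17 → value 156, running total 297.00
- item 3 (74/11 per unit): all 11 → value 74, running total 371.00
- item 5 (61/39 per unit): all 39 → value 61, running total 432.00
- item 1 (9/24 per unit): 6 of 24 → value 6×9/24 = 2.2500, running total 434.25
Total 434.25.

434.25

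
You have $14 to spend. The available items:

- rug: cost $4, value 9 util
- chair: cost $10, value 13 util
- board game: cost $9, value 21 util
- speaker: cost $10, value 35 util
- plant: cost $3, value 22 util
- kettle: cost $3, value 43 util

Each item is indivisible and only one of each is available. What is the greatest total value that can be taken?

78 util

Check high-value combinations within $14:
- speaker+kettle: cost 10+3=13, value 35+43=78
- rug+plant+kettle: cost 4+3+3=10, value 9+22+43=74
- plant+kettle: cost 3+3=6, value 22+43=65
- board game+kettle: cost 9+3=12, value 21+43=64
Best: 78 util.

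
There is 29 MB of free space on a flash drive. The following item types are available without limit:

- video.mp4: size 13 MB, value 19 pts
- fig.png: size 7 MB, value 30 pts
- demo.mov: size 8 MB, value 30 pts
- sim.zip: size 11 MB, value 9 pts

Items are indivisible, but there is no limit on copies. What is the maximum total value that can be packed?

Best value-per-unit is fig.png at 30/7, and filling with it alone uses size 4×7=28. No mix of the others beats 4×30 = 120.

120 pts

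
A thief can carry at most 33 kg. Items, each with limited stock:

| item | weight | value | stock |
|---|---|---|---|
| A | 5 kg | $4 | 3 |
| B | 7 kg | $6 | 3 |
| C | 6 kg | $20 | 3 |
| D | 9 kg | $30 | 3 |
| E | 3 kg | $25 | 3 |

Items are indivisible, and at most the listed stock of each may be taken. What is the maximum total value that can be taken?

$155

Best selections within weight 33 and stock limits:
- 1×C + 2×D + 3×E: weight 33, value 155
- 2×C + 1×D + 3×E: weight 30, value 145
Best: $155.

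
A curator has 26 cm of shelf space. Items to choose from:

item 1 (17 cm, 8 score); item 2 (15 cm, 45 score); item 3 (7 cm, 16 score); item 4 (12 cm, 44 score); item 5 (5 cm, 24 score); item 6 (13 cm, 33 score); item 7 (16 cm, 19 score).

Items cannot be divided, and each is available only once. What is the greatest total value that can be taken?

84 score

Check high-value combinations within 26 cm:
- item 3+item 4+item 5: length 7+12+5=24, value 16+44+24=84
- item 4+item 6: length 12+13=25, value 44+33=77
- item 3+item 5+item 6: length 7+5+13=25, value 16+24+33=73
- item 2+item 5: length 15+5=20, value 45+24=69
Best: 84 score.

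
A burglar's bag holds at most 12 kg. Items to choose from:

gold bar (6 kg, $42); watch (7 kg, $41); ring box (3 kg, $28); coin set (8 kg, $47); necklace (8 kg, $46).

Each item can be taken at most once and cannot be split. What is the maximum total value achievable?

Check high-value combinations within 12 kg:
- ring box+coin set: weight 3+8=11, value 28+47=75
- ring box+necklace: weight 3+8=11, value 28+46=74
- gold bar+ring box: weight 6+3=9, value 42+28=70
- watch+ring box: weight 7+3=10, value 41+28=69
Best: $75.

$75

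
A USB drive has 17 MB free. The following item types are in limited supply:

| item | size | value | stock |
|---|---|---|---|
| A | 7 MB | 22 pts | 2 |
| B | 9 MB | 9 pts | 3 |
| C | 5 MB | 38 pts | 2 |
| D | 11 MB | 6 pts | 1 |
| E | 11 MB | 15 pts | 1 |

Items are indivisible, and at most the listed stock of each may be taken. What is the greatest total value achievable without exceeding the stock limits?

98 pts

Best selections within size 17 and stock limits:
- 1×A + 2×C: size 17, value 98
- 2×C: size 10, value 76
- 1×A + 1×C: size 12, value 60
- 1×C + 1×E: size 16, value 53
Best: 98 pts.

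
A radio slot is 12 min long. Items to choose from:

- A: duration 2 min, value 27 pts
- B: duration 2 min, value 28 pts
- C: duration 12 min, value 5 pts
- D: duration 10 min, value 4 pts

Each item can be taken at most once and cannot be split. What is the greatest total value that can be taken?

55 pts

Check high-value combinations within 12 min:
- A+B: duration 2+2=4, value 27+28=55
- B+D: duration 2+10=12, value 28+4=32
- A+D: duration 2+10=12, value 27+4=31
- B: duration 2, value 28
- A: duration 2, value 27
Best: 55 pts.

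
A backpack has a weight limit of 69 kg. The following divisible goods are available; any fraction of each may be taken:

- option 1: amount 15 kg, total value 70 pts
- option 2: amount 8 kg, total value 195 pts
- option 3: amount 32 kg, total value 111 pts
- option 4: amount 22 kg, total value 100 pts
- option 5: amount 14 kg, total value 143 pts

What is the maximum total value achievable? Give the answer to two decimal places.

Take in order of value per unit:
- option 2 (195/8 per unit): all 8 → value 195, running total 195.00
- option 5 (143/14 per unit): all 14 → value 143, running total 338.00
- option 1 (70/15 per unit): all 15 → value 70, running total 408.00
- option 4 (100/22 per unit): all 22 → value 100, running total 508.00
- option 3 (111/32 per unit): 10 of 32 → value 10×111/32 = 34.6875, running total 542.69
Total 542.69.

542.69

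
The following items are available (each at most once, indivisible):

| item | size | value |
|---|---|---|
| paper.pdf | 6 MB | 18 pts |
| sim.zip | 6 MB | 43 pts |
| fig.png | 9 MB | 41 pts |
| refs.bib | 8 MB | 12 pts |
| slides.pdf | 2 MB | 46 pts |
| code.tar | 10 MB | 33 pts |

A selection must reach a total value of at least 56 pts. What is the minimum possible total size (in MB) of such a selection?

8

Subsets with value ≥ 56, sorted by total size:
- sim.zip+slides.pdf: size 8, value 89
- paper.pdf+slides.pdf: size 8, value 64
Minimum size: 8 MB.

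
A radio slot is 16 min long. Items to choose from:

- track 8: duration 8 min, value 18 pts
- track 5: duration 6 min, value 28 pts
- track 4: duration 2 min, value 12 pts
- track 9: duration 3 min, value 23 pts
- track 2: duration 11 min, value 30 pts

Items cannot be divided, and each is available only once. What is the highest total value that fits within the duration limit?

65 pts

This is a 0/1 knapsack; check combinations near the capacity.
- track 4+track 9+track 2: duration 2+3+11=16, value 12+23+30=65
- track 5+track 4+track 9: duration 6+2+3=11, value 28+12+23=63
- track 8+track 5+track 4: duration 8+6+2=16, value 18+28+12=58
Best: 65 pts.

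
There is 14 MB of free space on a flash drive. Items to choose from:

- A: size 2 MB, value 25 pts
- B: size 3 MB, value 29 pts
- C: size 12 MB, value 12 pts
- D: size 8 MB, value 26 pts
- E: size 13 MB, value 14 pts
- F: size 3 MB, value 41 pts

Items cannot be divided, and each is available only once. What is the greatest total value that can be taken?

This is a 0/1 knapsack; check combinations near the capacity.
- B+D+F: size 3+8+3=14, value 29+26+41=96
- A+B+F: size 2+3+3=8, value 25+29+41=95
- A+D+F: size 2+8+3=13, value 25+26+41=92
- A+B+D: size 2+3+8=13, value 25+29+26=80
Best: 96 pts.

96 pts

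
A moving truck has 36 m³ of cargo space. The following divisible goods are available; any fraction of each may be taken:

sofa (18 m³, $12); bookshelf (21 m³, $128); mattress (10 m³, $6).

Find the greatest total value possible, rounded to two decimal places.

Take in order of value per unit:
- bookshelf (128/21 per unit): all 21 → value 128, running total 128.00
- sofa (12/18 per unit): 15 of 18 → value 15×12/18 = 10.0000, running total 138.00
Total 138.00.

138.00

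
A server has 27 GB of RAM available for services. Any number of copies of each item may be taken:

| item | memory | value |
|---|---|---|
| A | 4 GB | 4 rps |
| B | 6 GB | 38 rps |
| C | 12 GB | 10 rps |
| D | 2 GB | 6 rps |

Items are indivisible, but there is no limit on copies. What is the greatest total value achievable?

Best value-per-unit is B at 38/6; filling with it alone gives 4×38 = 152.
Optimal mix: 4×B + 1×D → memory 26, value 158.

158 rps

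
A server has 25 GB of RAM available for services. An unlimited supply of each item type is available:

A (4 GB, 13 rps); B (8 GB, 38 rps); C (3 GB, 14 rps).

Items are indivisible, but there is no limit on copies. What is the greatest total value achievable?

Best value-per-unit is B at 38/8; filling with it alone gives 3×38 = 114.
Optimal mix: 2×B + 3×C → memory 25, value 118.

118 rps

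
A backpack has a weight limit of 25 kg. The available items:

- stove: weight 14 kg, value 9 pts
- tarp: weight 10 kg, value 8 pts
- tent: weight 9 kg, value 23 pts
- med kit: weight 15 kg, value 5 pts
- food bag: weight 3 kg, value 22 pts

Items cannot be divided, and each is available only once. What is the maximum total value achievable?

53 pts

Check high-value combinations within 25 kg:
- tarp+tent+food bag: weight 10+9+3=22, value 8+23+22=53
- tent+food bag: weight 9+3=12, value 23+22=45
- stove+tent: weight 14+9=23, value 9+23=32
- stove+food bag: weight 14+3=17, value 9+22=31
- tarp+tent: weight 10+9=19, value 8+23=31
Best: 53 pts.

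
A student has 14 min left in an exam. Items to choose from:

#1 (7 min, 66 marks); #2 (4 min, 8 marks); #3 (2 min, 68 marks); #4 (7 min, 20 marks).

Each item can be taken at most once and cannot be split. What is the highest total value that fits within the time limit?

142 marks

Check high-value combinations within 14 min:
- #1+#2+#3: time 7+4+2=13, value 66+8+68=142
- #1+#3: time 7+2=9, value 66+68=134
- #2+#3+#4: time 4+2+7=13, value 8+68+20=96
Best: 142 marks.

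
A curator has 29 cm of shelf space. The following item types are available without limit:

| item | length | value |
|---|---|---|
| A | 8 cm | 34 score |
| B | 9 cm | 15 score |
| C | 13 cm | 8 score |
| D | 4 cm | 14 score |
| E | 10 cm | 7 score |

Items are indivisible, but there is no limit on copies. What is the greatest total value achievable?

Best value-per-unit is A at 34/8; filling with it alone gives 3×34 = 102.
Optimal mix: 3×A + 1×D → length 28, value 116.

116 score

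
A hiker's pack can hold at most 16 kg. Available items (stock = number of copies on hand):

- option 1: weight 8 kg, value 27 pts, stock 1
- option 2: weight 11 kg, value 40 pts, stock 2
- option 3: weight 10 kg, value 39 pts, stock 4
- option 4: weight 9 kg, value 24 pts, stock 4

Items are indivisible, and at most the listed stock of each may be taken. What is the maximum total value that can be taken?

40 pts

Best selections within weight 16 and stock limits:
- 1×option 2: weight 11, value 40
- 1×option 3: weight 10, value 39
- 1×option 1: weight 8, value 27
Best: 40 pts.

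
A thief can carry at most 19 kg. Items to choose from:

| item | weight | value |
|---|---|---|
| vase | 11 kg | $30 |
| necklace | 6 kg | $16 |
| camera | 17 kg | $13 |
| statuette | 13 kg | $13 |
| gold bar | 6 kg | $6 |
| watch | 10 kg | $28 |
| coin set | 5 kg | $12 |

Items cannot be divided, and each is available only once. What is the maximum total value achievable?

Check high-value combinations within 19 kg:
- vase+necklace: weight 11+6=17, value 30+16=46
- necklace+watch: weight 6+10=16, value 16+28=44
- vase+coin set: weight 11+5=16, value 30+12=42
Best: $46.

$46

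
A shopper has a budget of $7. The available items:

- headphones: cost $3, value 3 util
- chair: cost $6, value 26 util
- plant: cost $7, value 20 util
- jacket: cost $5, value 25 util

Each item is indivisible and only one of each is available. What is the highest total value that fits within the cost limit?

Check high-value combinations within $7:
- chair: cost 6, value 26
- jacket: cost 5, value 25
- plant: cost 7, value 20
- headphones: cost 3, value 3
Best: 26 util.

26 util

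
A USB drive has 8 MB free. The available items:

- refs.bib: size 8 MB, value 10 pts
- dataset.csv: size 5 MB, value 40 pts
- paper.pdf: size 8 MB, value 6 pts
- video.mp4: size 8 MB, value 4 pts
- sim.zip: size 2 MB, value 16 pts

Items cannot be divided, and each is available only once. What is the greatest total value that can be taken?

Check high-value combinations within 8 MB:
- dataset.csv+sim.zip: size 5+2=7, value 40+16=56
- dataset.csv: size 5, value 40
- sim.zip: size 2, value 16
Best: 56 pts.

56 pts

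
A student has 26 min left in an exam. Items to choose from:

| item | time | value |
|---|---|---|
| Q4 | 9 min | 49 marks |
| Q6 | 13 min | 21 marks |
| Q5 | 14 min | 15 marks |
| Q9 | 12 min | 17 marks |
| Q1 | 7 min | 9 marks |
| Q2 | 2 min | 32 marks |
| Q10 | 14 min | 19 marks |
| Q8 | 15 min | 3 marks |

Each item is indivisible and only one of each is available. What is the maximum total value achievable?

102 marks

Check high-value combinations within 26 min:
- Q4+Q6+Q2: time 9+13+2=24, value 49+21+32=102
- Q4+Q2+Q10: time 9+2+14=25, value 49+32+19=100
- Q4+Q9+Q2: time 9+12+2=23, value 49+17+32=98
- Q4+Q5+Q2: time 9+14+2=25, value 49+15+32=96
Best: 102 marks.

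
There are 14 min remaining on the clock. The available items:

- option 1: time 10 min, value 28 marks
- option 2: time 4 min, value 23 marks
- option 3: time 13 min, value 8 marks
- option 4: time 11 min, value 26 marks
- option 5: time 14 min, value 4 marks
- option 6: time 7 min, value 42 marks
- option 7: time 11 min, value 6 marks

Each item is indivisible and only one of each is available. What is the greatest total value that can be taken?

This is a 0/1 knapsack; check combinations near the capacity.
- option 2+option 6: time 4+7=11, value 23+42=65
- option 1+option 2: time 10+4=14, value 28+23=51
- option 6: time 7, value 42
Best: 65 marks.

65 marks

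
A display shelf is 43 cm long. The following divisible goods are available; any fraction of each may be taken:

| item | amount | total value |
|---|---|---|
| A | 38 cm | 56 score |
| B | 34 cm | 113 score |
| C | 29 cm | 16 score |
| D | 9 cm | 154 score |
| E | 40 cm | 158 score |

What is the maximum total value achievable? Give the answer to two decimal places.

Take in order of value per unit:
- D (154/9 per unit): all 9 → value 154, running total 154.00
- E (158/40 per unit): 34 of 40 → value 34×158/40 = 134.3000, running total 288.30
Total 288.30.

288.30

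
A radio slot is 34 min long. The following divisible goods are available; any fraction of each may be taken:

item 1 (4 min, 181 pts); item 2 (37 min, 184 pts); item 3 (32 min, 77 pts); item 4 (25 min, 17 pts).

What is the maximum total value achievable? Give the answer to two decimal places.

Take in order of value per unit:
- item 1 (181/4 per unit): all 4 → value 181, running total 181.00
- item 2 (184/37 per unit): 30 of 37 → value 30×184/37 = 149.1892, running total 330.19
Total 330.19.

330.19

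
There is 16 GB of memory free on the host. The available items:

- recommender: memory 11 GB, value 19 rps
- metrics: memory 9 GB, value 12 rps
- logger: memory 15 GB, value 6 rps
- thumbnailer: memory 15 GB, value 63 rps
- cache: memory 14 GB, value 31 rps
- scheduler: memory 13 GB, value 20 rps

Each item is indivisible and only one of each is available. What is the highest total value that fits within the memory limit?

Check high-value combinations within 16 GB:
- thumbnailer: memory 15, value 63
- cache: memory 14, value 31
- scheduler: memory 13, value 20
- recommender: memory 11, value 19
Best: 63 rps.

63 rps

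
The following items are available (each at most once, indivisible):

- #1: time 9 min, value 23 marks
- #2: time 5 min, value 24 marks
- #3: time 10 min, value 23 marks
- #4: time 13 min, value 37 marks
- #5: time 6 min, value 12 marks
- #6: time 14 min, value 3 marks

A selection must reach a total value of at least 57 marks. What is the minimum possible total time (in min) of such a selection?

18

Subsets with value ≥ 57, sorted by total time:
- #2+#4: time 18, value 61
- #1+#2+#5: time 20, value 59
- #2+#3+#5: time 21, value 59
Minimum time: 18 min.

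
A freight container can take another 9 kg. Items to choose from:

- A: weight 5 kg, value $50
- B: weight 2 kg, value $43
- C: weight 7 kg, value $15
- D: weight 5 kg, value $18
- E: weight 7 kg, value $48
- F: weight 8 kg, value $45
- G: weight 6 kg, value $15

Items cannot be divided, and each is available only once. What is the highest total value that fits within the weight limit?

This is a 0/1 knapsack; check combinations near the capacity.
- A+B: weight 5+2=7, value 50+43=93
- B+E: weight 2+7=9, value 43+48=91
- B+D: weight 2+5=7, value 43+18=61
Best: $93.

$93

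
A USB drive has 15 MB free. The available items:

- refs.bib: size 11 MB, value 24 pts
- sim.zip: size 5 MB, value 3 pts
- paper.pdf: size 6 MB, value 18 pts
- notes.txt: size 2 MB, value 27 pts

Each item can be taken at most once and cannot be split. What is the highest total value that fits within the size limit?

51 pts

This is a 0/1 knapsack; check combinations near the capacity.
- refs.bib+notes.txt: size 11+2=13, value 24+27=51
- sim.zip+paper.pdf+notes.txt: size 5+6+2=13, value 3+18+27=48
- paper.pdf+notes.txt: size 6+2=8, value 18+27=45
Best: 51 pts.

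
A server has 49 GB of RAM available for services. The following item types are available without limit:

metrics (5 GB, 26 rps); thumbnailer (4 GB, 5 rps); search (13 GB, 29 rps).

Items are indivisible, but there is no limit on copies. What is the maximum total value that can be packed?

Best value-per-unit is metrics at 26/5; filling with it alone gives 9×26 = 234.
Optimal mix: 9×metrics + 1×thumbnailer → memory 49, value 239.

239 rps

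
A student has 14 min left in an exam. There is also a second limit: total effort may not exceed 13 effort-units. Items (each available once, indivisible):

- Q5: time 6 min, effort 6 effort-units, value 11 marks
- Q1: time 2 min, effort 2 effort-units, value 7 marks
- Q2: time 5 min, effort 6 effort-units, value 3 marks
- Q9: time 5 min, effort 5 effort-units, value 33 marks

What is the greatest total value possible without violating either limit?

Feasible sets respecting both limits:
- Q5+Q1+Q9: time 13, effort 13, value 51
- Q5+Q9: time 11, effort 11, value 44
- Q1+Q2+Q9: time 12, effort 13, value 43
Best: 51 marks.

51 marks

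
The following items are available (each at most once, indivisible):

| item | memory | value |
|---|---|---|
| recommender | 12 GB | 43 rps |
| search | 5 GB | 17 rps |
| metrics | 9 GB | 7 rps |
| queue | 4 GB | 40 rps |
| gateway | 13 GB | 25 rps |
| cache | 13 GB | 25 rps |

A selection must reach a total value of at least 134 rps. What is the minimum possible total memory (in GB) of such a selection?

Subsets with value ≥ 134, sorted by total memory:
- recommender+search+queue+gateway+cache: memory 47, value 150
- recommender+metrics+queue+gateway+cache: memory 51, value 140
- recommender+search+metrics+queue+gateway+cache: memory 56, value 157
Minimum memory: 47 GB.

47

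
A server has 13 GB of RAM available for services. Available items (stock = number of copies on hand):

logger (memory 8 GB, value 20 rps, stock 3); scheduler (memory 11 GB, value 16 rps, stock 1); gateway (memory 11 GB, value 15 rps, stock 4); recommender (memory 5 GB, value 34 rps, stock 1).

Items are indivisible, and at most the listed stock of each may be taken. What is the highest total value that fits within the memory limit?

Best selections within memory 13 and stock limits:
- 1×logger + 1×recommender: memory 13, value 54
- 1×recommender: memory 5, value 34
Best: 54 rps.

54 rps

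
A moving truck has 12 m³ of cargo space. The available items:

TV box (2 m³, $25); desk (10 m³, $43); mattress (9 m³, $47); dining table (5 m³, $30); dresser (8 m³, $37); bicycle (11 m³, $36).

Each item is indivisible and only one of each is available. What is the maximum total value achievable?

$72

Check high-value combinations within 12 m³:
- TV box+mattress: volume 2+9=11, value 25+47=72
- TV box+desk: volume 2+10=12, value 25+43=68
- TV box+dresser: volume 2+8=10, value 25+37=62
- TV box+dining table: volume 2+5=7, value 25+30=55
Best: $72.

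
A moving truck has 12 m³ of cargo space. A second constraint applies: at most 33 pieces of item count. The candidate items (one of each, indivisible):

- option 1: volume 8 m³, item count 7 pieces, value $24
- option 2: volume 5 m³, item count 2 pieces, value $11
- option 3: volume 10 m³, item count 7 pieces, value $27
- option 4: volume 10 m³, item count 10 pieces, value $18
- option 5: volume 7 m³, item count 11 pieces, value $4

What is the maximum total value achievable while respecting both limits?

Feasible sets respecting both limits:
- option 3: volume 10, item count 7, value 27
- option 1: volume 8, item count 7, value 24
- option 4: volume 10, item count 10, value 18
Best: $27.

$27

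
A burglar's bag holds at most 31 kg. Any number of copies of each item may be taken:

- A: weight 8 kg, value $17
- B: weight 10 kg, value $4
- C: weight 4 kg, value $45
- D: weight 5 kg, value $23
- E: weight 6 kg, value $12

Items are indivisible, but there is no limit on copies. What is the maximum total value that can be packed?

$315

Best value-per-unit is C at 45/4, and filling with it alone uses weight 7×4=28. No mix of the others beats 7×45 = 315.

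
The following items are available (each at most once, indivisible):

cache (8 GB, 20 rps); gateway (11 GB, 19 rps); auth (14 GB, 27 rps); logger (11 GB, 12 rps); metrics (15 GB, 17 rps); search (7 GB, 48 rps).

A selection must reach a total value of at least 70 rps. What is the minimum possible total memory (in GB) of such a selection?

Subsets with value ≥ 70, sorted by total memory:
- auth+search: memory 21, value 75
- cache+gateway+search: memory 26, value 87
- cache+logger+search: memory 26, value 80
- cache+auth+search: memory 29, value 95
Minimum memory: 21 GB.

21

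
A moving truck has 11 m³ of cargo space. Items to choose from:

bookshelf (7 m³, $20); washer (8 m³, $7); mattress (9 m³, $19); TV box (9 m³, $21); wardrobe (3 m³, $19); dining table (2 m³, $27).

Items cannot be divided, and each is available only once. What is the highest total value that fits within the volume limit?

Check high-value combinations within 11 m³:
- TV box+dining table: volume 9+2=11, value 21+27=48
- bookshelf+dining table: volume 7+2=9, value 20+27=47
- wardrobe+dining table: volume 3+2=5, value 19+27=46
- mattress+dining table: volume 9+2=11, value 19+27=46
Best: $48.

$48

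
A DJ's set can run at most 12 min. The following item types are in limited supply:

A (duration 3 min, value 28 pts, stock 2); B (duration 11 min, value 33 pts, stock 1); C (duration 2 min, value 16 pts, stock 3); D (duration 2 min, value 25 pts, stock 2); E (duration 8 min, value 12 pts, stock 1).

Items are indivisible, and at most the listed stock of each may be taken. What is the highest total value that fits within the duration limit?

Top feasible selections:
- 2×A + 1×C + 2×D: duration 12, value 122
- 2×A + 2×C + 1×D: duration 12, value 113
- 1×A + 2×C + 2×D: duration 11, value 110
Best: 122 pts.

122 pts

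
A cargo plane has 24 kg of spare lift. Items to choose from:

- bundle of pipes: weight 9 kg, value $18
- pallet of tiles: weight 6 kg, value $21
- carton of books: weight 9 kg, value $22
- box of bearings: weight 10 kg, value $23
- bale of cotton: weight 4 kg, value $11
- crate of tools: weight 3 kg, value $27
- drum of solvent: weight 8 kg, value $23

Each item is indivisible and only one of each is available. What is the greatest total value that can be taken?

Check high-value combinations within 24 kg:
- carton of books+bale of cotton+crate of tools+drum of solvent: weight 9+4+3+8=24, value 22+11+27+23=83
- pallet of tiles+bale of cotton+crate of tools+drum of solvent: weight 6+4+3+8=21, value 21+11+27+23=82
- pallet of tiles+box of bearings+bale of cotton+crate of tools: weight 6+10+4+3=23, value 21+23+11+27=82
Best: $83.

$83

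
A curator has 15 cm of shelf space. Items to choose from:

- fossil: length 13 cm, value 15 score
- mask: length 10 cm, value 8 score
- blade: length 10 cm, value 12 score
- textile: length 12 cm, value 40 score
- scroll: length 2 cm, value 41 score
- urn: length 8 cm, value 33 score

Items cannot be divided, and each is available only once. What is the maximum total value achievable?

81 score

Check high-value combinations within 15 cm:
- textile+scroll: length 12+2=14, value 40+41=81
- scroll+urn: length 2+8=10, value 41+33=74
- fossil+scroll: length 13+2=15, value 15+41=56
- blade+scroll: length 10+2=12, value 12+41=53
Best: 81 score.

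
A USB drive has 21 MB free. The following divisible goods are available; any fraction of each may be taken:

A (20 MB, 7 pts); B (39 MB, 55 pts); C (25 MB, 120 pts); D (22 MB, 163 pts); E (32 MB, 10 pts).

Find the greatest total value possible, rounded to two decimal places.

155.59

Take in order of value per unit:
- D (163/22 per unit): 21 of 22 → value 21×163/22 = 155.5909, running total 155.59
Total 155.59.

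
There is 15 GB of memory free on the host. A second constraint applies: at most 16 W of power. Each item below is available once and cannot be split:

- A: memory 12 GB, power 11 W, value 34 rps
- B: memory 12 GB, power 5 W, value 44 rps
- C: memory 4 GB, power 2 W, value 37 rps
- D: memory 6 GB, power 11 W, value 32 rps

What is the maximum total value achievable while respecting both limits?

Feasible sets respecting both limits:
- C+D: memory 10, power 13, value 69
- B: memory 12, power 5, value 44
- C: memory 4, power 2, value 37
- A: memory 12, power 11, value 34
Best: 69 rps.

69 rps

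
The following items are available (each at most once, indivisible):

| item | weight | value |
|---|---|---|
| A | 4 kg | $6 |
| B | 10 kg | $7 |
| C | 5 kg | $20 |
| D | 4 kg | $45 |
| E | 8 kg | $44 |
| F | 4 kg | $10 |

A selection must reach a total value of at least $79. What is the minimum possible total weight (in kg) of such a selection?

12

Subsets with value ≥ 79, sorted by total weight:
- D+E: weight 12, value 89
- D+E+F: weight 16, value 99
- A+D+E: weight 16, value 95
Minimum weight: 12 kg.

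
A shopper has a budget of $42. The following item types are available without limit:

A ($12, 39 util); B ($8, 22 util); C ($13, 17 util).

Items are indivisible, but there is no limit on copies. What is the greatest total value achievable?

122 util

Best value-per-unit is A at 39/12; filling with it alone gives 3×39 = 117.
Optimal mix: 2×A + 2×B → cost 40, value 122.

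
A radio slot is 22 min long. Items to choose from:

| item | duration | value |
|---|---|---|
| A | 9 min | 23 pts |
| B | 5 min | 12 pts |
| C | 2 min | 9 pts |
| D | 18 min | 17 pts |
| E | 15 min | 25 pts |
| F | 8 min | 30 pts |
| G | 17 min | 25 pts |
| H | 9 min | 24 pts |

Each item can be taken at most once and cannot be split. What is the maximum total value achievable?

66 pts

Check high-value combinations within 22 min:
- B+F+H: duration 5+8+9=22, value 12+30+24=66
- A+B+F: duration 9+5+8=22, value 23+12+30=65
- C+F+H: duration 2+8+9=19, value 9+30+24=63
- A+C+F: duration 9+2+8=19, value 23+9+30=62
Best: 66 pts.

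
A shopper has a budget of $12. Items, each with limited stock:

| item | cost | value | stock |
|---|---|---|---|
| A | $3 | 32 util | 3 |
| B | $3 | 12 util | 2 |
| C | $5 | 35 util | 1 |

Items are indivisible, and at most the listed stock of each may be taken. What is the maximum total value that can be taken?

108 util

Best selections within cost 12 and stock limits:
- 3×A + 1×B: cost 12, value 108
- 2×A + 1×C: cost 11, value 99
- 3×A: cost 9, value 96
Best: 108 util.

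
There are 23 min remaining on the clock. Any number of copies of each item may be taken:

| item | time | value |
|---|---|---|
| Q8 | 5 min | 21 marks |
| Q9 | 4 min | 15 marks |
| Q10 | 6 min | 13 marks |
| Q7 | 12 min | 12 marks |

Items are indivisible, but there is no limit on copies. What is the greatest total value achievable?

93 marks

Best value-per-unit is Q8 at 21/5; filling with it alone gives 4×21 = 84.
Optimal mix: 3×Q8 + 2×Q9 → time 23, value 93.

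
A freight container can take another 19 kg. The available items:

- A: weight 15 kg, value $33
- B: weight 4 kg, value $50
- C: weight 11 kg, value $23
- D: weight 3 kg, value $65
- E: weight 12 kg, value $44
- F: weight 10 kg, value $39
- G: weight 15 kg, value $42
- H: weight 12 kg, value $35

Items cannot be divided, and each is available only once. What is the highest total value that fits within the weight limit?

This is a 0/1 knapsack; check combinations near the capacity.
- B+D+E: weight 4+3+12=19, value 50+65+44=159
- B+D+F: weight 4+3+10=17, value 50+65+39=154
- B+D+H: weight 4+3+12=19, value 50+65+35=150
Best: $159.

$159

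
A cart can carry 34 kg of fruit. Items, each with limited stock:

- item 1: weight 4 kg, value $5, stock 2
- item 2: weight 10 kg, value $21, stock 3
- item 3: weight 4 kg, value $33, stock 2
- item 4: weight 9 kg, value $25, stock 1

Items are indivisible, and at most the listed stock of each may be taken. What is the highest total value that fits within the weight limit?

$117

Best selections within weight 34 and stock limits:
- 1×item 1 + 1×item 2 + 2×item 3 + 1×item 4: weight 31, value 117
- 1×item 1 + 2×item 2 + 2×item 3: weight 32, value 113
- 1×item 2 + 2×item 3 + 1×item 4: weight 27, value 112
Best: $117.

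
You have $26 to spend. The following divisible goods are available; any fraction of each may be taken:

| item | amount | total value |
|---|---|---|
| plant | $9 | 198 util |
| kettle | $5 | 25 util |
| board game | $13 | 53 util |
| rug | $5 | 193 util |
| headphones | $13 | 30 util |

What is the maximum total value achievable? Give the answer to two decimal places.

444.54

Take in order of value per unit:
- rug (193/5 per unit): all 5 → value 193, running total 193.00
- plant (198/9 per unit): all 9 → value 198, running total 391.00
- kettle (25/5 per unit): all 5 → value 25, running total 416.00
- board game (53/13 per unit): 7 of 13 → value 7×53/13 = 28.5385, running total 444.54
Total 444.54.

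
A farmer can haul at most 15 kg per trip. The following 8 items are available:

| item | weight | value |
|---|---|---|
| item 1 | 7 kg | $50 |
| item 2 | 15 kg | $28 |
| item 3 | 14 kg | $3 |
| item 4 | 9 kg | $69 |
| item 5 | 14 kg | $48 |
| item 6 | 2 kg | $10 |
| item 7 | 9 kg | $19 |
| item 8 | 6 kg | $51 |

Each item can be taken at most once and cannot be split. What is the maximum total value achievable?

Check high-value combinations within 15 kg:
- item 4+item 8: weight 9+6=15, value 69+51=120
- item 1+item 6+item 8: weight 7+2+6=15, value 50+10+51=111
- item 1+item 8: weight 7+6=13, value 50+51=101
- item 4+item 6: weight 9+2=11, value 69+10=79
Best: $120.

$120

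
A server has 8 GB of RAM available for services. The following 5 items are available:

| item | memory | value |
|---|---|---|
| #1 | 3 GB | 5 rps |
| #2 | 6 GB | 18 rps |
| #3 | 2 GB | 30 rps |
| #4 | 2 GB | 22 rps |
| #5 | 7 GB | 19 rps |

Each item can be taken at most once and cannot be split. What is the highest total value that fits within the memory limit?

57 rps

Check high-value combinations within 8 GB:
- #1+#3+#4: memory 3+2+2=7, value 5+30+22=57
- #3+#4: memory 2+2=4, value 30+22=52
- #2+#3: memory 6+2=8, value 18+30=48
- #2+#4: memory 6+2=8, value 18+22=40
Best: 57 rps.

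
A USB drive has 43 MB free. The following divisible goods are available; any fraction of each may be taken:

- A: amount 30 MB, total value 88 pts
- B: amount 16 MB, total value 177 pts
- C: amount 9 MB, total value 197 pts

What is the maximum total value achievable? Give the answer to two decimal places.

Take in order of value per unit:
- C (197/9 per unit): all 9 → value 197, running total 197.00
- B (177/16 per unit): all 16 → value 177, running total 374.00
- A (88/30 per unit): 18 of 30 → value 18×88/30 = 52.8000, running total 426.80
Total 426.80.

426.80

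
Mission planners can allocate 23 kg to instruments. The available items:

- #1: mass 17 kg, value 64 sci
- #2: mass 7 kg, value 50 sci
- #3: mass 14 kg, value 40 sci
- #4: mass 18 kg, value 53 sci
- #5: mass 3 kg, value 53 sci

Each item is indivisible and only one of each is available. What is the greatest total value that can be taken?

This is a 0/1 knapsack; check combinations near the capacity.
- #1+#5: mass 17+3=20, value 64+53=117
- #4+#5: mass 18+3=21, value 53+53=106
- #2+#5: mass 7+3=10, value 50+53=103
- #3+#5: mass 14+3=17, value 40+53=93
Best: 117 sci.

117 sci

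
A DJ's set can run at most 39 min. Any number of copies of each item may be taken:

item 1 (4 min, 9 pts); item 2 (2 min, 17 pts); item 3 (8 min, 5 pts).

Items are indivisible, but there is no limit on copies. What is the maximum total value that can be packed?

323 pts

Best value-per-unit is item 2 at 17/2, and filling with it alone uses duration 19×2=38. No mix of the others beats 19×17 = 323.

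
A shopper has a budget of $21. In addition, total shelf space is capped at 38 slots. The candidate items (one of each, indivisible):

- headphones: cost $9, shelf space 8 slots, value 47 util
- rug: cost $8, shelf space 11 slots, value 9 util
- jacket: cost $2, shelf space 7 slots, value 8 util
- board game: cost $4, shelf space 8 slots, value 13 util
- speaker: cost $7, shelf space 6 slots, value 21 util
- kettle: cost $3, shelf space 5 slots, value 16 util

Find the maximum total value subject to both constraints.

Feasible sets respecting both limits:
- headphones+jacket+speaker+kettle: cost 21, shelf space 26, value 92
- headphones+jacket+board game+kettle: cost 18, shelf space 28, value 84
- headphones+speaker+kettle: cost 19, shelf space 19, value 84
Best: 92 util.

92 util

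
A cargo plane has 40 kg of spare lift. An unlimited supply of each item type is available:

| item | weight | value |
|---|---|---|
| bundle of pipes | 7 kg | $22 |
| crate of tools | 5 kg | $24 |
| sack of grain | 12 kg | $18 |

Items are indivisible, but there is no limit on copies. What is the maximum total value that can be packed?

$192

Best value-per-unit is crate of tools at 24/5, and filling with it alone uses weight 8×5=40. No mix of the others beats 8×24 = 192.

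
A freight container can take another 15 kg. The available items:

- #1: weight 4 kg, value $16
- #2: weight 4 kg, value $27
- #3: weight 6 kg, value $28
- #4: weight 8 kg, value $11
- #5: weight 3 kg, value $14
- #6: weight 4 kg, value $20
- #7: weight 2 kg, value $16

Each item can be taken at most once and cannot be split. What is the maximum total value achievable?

Check high-value combinations within 15 kg:
- #2+#3+#5+#7: weight 4+6+3+2=15, value 27+28+14+16=85
- #1+#2+#6+#7: weight 4+4+4+2=14, value 16+27+20+16=79
- #3+#5+#6+#7: weight 6+3+4+2=15, value 28+14+20+16=78
Best: $85.

$85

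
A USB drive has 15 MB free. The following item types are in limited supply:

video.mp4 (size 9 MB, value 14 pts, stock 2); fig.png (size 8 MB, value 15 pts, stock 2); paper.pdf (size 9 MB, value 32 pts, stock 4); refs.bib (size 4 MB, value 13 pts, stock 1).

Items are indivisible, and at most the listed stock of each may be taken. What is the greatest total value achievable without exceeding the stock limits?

Best selections within size 15 and stock limits:
- 1×paper.pdf + 1×refs.bib: size 13, value 45
- 1×paper.pdf: size 9, value 32
- 1×fig.png + 1×refs.bib: size 12, value 28
Best: 45 pts.

45 pts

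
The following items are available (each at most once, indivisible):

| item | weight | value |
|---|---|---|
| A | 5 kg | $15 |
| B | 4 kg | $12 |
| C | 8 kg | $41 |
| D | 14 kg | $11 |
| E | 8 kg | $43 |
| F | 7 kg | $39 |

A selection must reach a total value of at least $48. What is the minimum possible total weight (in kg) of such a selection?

11

Subsets with value ≥ 48, sorted by total weight:
- B+F: weight 11, value 51
- B+E: weight 12, value 55
- A+F: weight 12, value 54
- B+C: weight 12, value 53
Minimum weight: 11 kg.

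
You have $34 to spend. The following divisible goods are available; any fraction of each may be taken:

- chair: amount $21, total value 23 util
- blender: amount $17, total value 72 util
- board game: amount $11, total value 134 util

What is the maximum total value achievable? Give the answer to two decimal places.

Take in order of value per unit:
- board game (134/11 per unit): all 11 → value 134, running total 134.00
- blender (72/17 per unit): all 17 → value 72, running total 206.00
- chair (23/21 per unit): 6 of 21 → value 6×23/21 = 6.5714, running total 212.57
Total 212.57.

212.57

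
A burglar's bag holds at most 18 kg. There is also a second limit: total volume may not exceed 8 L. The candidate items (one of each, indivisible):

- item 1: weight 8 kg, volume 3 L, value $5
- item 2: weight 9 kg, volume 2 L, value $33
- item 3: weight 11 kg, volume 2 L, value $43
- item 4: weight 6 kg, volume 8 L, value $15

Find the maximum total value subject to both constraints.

Feasible sets respecting both limits:
- item 3: weight 11, volume 2, value 43
- item 1+item 2: weight 17, volume 5, value 38
- item 2: weight 9, volume 2, value 33
- item 4: weight 6, volume 8, value 15
Best: $43.

$43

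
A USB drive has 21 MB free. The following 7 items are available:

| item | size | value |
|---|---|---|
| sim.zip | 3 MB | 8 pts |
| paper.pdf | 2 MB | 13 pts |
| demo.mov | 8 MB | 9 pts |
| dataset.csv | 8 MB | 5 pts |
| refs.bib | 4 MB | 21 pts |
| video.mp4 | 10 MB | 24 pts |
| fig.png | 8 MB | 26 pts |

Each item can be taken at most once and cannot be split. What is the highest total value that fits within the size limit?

68 pts

Check high-value combinations within 21 MB:
- sim.zip+paper.pdf+refs.bib+fig.png: size 3+2+4+8=17, value 8+13+21+26=68
- sim.zip+paper.pdf+refs.bib+video.mp4: size 3+2+4+10=19, value 8+13+21+24=66
- paper.pdf+video.mp4+fig.png: size 2+10+8=20, value 13+24+26=63
- paper.pdf+refs.bib+fig.png: size 2+4+8=14, value 13+21+26=60
- paper.pdf+refs.bib+video.mp4: size 2+4+10=16, value 13+21+24=58
Best: 68 pts.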